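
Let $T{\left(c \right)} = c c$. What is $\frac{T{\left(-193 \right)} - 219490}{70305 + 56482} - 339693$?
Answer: $- \frac{43068838632}{126787} \approx -3.3969 \cdot 10^{5}$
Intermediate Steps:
$T{\left(c \right)} = c^{2}$
$\frac{T{\left(-193 \right)} - 219490}{70305 + 56482} - 339693 = \frac{\left(-193\right)^{2} - 219490}{70305 + 56482} - 339693 = \frac{37249 - 219490}{126787} - 339693 = \left(-182241\right) \frac{1}{126787} - 339693 = - \frac{182241}{126787} - 339693 = - \frac{43068838632}{126787}$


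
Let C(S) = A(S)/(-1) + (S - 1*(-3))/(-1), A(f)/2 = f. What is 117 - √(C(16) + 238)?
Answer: 117 - √187 ≈ 103.33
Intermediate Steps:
A(f) = 2*f
C(S) = -3 - 3*S (C(S) = (2*S)/(-1) + (S - 1*(-3))/(-1) = (2*S)*(-1) + (S + 3)*(-1) = -2*S + (3 + S)*(-1) = -2*S + (-3 - S) = -3 - 3*S)
117 - √(C(16) + 238) = 117 - √((-3 - 3*16) + 238) = 117 - √((-3 - 48) + 238) = 117 - √(-51 + 238) = 117 - √187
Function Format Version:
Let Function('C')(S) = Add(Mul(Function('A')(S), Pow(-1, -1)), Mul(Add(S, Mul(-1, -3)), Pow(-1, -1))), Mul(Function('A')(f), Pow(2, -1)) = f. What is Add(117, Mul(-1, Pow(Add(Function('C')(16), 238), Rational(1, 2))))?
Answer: Add(117, Mul(-1, Pow(187, Rational(1, 2)))) ≈ 103.33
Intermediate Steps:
Function('A')(f) = Mul(2, f)
Function('C')(S) = Add(-3, Mul(-3, S)) (Function('C')(S) = Add(Mul(Mul(2, S), Pow(-1, -1)), Mul(Add(S, Mul(-1, -3)), Pow(-1, -1))) = Add(Mul(Mul(2, S), -1), Mul(Add(S, 3), -1)) = Add(Mul(-2, S), Mul(Add(3, S), -1)) = Add(Mul(-2, S), Add(-3, Mul(-1, S))) = Add(-3, Mul(-3, S)))
Add(117, Mul(-1, Pow(Add(Function('C')(16), 238), Rational(1, 2)))) = Add(117, Mul(-1, Pow(Add(Add(-3, Mul(-3, 16)), 238), Rational(1, 2)))) = Add(117, Mul(-1, Pow(Add(Add(-3, -48), 238), Rational(1, 2)))) = Add(117, Mul(-1, Pow(Add(-51, 238), Rational(1, 2)))) = Add(117, Mul(-1, Pow(187, Rational(1, 2))))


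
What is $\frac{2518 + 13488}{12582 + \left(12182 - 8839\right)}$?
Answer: $\frac{16006}{15925} \approx 1.0051$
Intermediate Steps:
$\frac{2518 + 13488}{12582 + \left(12182 - 8839\right)} = \frac{16006}{12582 + 3343} = \frac{16006}{15925}$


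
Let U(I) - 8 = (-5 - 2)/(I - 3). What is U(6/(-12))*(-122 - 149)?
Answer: -2710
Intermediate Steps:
U(I) = 8 - 7/(-3 + I) (U(I) = 8 + (-5 - 2)/(I - 3) = 8 - 7/(-3 + I))
U(6/(-12))*(-122 - 149) = ((-31 + 8*(6/(-12)))/(-3 + 6/(-12)))*(-122 - 149) = ((-31 + 8*(6*(-1/12)))/(-3 + 6*(-1/12)))*(-271) = ((-31 + 8*(-½))/(-3 - ½))*(-271) = ((-31 - 4)/(-7/2))*(-271) = -2/7*(-35)*(-271) = 10*(-271) = -2710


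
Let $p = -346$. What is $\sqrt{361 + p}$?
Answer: $\sqrt{15} \approx 3.873$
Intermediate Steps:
$\sqrt{361 + p} = \sqrt{361 - 346} = \sqrt{15}$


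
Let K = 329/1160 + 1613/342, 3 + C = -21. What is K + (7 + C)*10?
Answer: -32729401/198360 ≈ -165.00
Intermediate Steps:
C = -24 (C = -3 - 21 = -24)
K = 991799/198360 (K = 329*(1/1160) + 1613*(1/342) = 329/1160 + 1613/342 = 991799/198360 ≈ 5.0000)
K + (7 + C)*10 = 991799/198360 + (7 - 24)*10 = 991799/198360 - 17*10 = 991799/198360 - 170 = -32729401/198360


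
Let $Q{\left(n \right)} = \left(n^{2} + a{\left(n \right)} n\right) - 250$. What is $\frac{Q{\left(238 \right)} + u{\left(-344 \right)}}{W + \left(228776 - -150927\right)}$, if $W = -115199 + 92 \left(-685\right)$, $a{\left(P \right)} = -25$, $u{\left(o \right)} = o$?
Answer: $\frac{12525}{50371} \approx 0.24866$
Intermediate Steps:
$Q{\left(n \right)} = -250 + n^{2} - 25 n$ ($Q{\left(n \right)} = \left(n^{2} - 25 n\right) - 250 = -250 + n^{2} - 25 n$)
$W = -178219$ ($W = -115199 - 63020 = -178219$)
$\frac{Q{\left(238 \right)} + u{\left(-344 \right)}}{W + \left(228776 - -150927\right)} = \frac{\left(-250 + 238^{2} - 5950\right) - 344}{-178219 + \left(228776 - -150927\right)} = \frac{\left(-250 + 56644 - 5950\right) - 344}{-178219 + \left(228776 + 150927\right)} = \frac{50444 - 344}{-178219 + 379703} = \frac{50100}{201484} = 50100 \cdot \frac{1}{201484} = \frac{12525}{50371}$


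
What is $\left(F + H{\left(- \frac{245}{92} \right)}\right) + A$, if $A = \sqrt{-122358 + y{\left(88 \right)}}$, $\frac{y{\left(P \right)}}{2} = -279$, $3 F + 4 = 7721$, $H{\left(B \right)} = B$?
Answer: $\frac{709229}{276} + 2 i \sqrt{30729} \approx 2569.7 + 350.59 i$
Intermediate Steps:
$F = \frac{7717}{3}$ ($F = - \frac{4}{3} + \frac{1}{3} \cdot 7721 = - \frac{4}{3} + \frac{7721}{3} = \frac{7717}{3} \approx 2572.3$)
$y{\left(P \right)} = -558$ ($y{\left(P \right)} = 2 \left(-279\right) = -558$)
$A = 2 i \sqrt{30729}$ ($A = \sqrt{-122358 - 558} = \sqrt{-122916} = 2 i \sqrt{30729} \approx 350.59 i$)
$\left(F + H{\left(- \frac{245}{92} \right)}\right) + A = \left(\frac{7717}{3} - \frac{245}{92}\right) + 2 i \sqrt{30729} = \frac{709229}{276} + 2 i \sqrt{30729}$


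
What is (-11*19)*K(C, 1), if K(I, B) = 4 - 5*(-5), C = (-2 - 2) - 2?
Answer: -6061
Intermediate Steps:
C = -6 (C = -4 - 2 = -6)
K(I, B) = 29 (K(I, B) = 4 + 25 = 29)
(-11*19)*K(C, 1) = -11*19*29 = -209*29 = -6061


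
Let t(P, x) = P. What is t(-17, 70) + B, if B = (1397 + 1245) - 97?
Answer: 2528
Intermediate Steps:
B = 2545 (B = 2642 - 97 = 2545)
t(-17, 70) + B = -17 + 2545 = 2528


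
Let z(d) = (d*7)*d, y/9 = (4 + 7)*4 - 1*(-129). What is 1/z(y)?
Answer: 1/16969743 ≈ 5.8928e-8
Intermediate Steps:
y = 1557 (y = 9*((4 + 7)*4 - 1*(-129)) = 9*(11*4 + 129) = 9*(44 + 129) = 9*173 = 1557)
z(d) = 7*d**2 (z(d) = (7*d)*d = 7*d**2)
1/z(y) = 1/(7*1557**2) = 1/(7*2424249) = 1/16969743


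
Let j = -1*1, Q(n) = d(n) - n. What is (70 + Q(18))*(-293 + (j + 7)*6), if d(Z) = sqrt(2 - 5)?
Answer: -13364 - 257*I*sqrt(3) ≈ -13364.0 - 445.14*I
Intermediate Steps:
d(Z) = I*sqrt(3) (d(Z) = sqrt(-3) = I*sqrt(3))
Q(n) = -n + I*sqrt(3) (Q(n) = I*sqrt(3) - n = -n + I*sqrt(3))
j = -1
(70 + Q(18))*(-293 + (j + 7)*6) = (70 + (-1*18 + I*sqrt(3)))*(-293 + (-1 + 7)*6) = (70 + (-18 + I*sqrt(3)))*(-293 + 6*6) = (52 + I*sqrt(3))*(-293 + 36) = (52 + I*sqrt(3))*(-257) = -13364 - 257*I*sqrt(3)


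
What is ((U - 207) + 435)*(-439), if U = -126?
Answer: -44778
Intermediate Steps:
((U - 207) + 435)*(-439) = ((-126 - 207) + 435)*(-439) = (-333 + 435)*(-439) = 102*(-439) = -44778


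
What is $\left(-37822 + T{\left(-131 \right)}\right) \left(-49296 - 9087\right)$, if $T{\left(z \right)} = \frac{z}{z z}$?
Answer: $\frac{289269257589}{131} \approx 2.2082 \cdot 10^{9}$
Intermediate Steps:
$T{\left(z \right)} = \frac{1}{z}$ ($T{\left(z \right)} = \frac{z}{z^{2}} = \frac{1}{z}$)
$\left(-37822 + T{\left(-131 \right)}\right) \left(-49296 - 9087\right) = \left(-37822 + \frac{1}{-131}\right) \left(-49296 - 9087\right) = \left(-37822 - \frac{1}{131}\right) \left(-58383\right) = \left(- \frac{4954683}{131}\right) \left(-58383\right) = \frac{289269257589}{131}$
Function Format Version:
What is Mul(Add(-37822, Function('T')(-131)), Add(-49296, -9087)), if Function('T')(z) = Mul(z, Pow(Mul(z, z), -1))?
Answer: Rational(289269257589, 131) ≈ 2.2082e+9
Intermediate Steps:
Function('T')(z) = Pow(z, -1) (Function('T')(z) = Mul(z, Pow(Pow(z, 2), -1)) = Mul(z, Pow(z, -2)) = Pow(z, -1))
Mul(Add(-37822, Function('T')(-131)), Add(-49296, -9087)) = Mul(Add(-37822, Pow(-131, -1)), Add(-49296, -9087)) = Mul(Add(-37822, Rational(-1, 131)), -58383) = Mul(Rational(-4954683, 131), -58383) = Rational(289269257589, 131)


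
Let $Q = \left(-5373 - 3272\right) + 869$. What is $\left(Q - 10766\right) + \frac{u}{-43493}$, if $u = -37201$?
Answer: $- \frac{806410005}{43493} \approx -18541.0$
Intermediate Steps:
$Q = -7776$ ($Q = -8645 + 869 = -7776$)
$\left(Q - 10766\right) + \frac{u}{-43493} = \left(-7776 - 10766\right) - \frac{37201}{-43493} = -18542 - - \frac{37201}{43493} = -18542 + \frac{37201}{43493} = - \frac{806410005}{43493}$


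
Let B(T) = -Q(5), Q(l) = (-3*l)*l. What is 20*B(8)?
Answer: 1500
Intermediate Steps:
Q(l) = -3*l²
B(T) = 75 (B(T) = -(-3)*5² = -(-3)*25 = -1*(-75) = 75)
20*B(8) = 20*75 = 1500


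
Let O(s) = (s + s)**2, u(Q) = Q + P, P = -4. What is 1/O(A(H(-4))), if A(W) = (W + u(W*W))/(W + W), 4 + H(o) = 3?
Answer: 1/16 ≈ 0.062500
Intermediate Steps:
u(Q) = -4 + Q (u(Q) = Q - 4 = -4 + Q)
H(o) = -1 (H(o) = -4 + 3 = -1)
A(W) = (-4 + W + W**2)/(2*W) (A(W) = (W + (-4 + W*W))/(W + W) = (W + (-4 + W**2))/((2*W)) = (-4 + W + W**2)*(1/(2*W)) = (-4 + W + W**2)/(2*W))
O(s) = 4*s**2 (O(s) = (2*s)**2 = 4*s**2)
1/O(A(H(-4))) = 1/(4*((1/2)*(-4 - 1 + (-1)**2)/(-1))**2) = 1/(4*((1/2)*(-1)*(-4 - 1 + 1))**2) = 1/(4*((1/2)*(-1)*(-4))**2) = 1/(4*2**2) = 1/(4*4) = 1/16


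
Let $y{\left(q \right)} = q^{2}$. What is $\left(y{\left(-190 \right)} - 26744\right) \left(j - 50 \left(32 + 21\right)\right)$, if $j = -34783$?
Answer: $-350223148$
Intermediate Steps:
$\left(y{\left(-190 \right)} - 26744\right) \left(j - 50 \left(32 + 21\right)\right) = \left(\left(-190\right)^{2} - 26744\right) \left(-34783 - 50 \left(32 + 21\right)\right) = \left(36100 - 26744\right) \left(-34783 - 2650\right) = 9356 \left(-34783 - 2650\right) = 9356 \left(-37433\right) = -350223148$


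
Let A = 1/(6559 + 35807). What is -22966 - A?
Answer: -972977557/42366 ≈ -22966.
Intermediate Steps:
A = 1/42366 ≈ 2.3604e-5
-22966 - A = -22966 - 1*1/42366 = -22966 - 1/42366 = -972977557/42366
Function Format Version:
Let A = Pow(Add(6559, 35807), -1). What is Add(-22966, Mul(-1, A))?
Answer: Rational(-972977557, 42366) ≈ -22966.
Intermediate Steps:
A = Rational(1, 42366) (A = Pow(42366, -1) = Rational(1, 42366) ≈ 2.3604e-5)
Add(-22966, Mul(-1, A)) = Add(-22966, Mul(-1, Rational(1, 42366))) = Add(-22966, Rational(-1, 42366)) = Rational(-972977557, 42366)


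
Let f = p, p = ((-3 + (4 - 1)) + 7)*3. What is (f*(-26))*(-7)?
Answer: 3822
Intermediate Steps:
p = 21 (p = ((-3 + 3) + 7)*3 = (0 + 7)*3 = 7*3 = 21)
f = 21
(f*(-26))*(-7) = (21*(-26))*(-7) = -546*(-7) = 3822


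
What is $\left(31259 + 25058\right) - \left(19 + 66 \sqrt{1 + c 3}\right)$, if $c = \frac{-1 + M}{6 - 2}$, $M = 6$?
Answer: $56298 - 33 \sqrt{19} \approx 56154.0$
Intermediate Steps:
$c = \frac{5}{4}$ ($c = \frac{-1 + 6}{6 - 2} = \frac{5}{4} \approx 1.25$)
$\left(31259 + 25058\right) - \left(19 + 66 \sqrt{1 + c 3}\right) = \left(31259 + 25058\right) - \left(19 + 66 \sqrt{1 + \frac{5}{4} \cdot 3}\right) = 56317 - \left(19 + 66 \sqrt{1 + \frac{15}{4}}\right) = 56317 - \left(19 + 66 \sqrt{\frac{19}{4}}\right) = 56317 - \left(19 + 66 \frac{\sqrt{19}}{2}\right) = 56317 - \left(19 + 33 \sqrt{19}\right) = 56298 - 33 \sqrt{19}$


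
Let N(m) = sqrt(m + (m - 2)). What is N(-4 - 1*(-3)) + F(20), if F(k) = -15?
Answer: -15 + 2*I ≈ -15.0 + 2.0*I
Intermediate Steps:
N(m) = sqrt(-2 + 2*m) (N(m) = sqrt(m + (-2 + m)) = sqrt(-2 + 2*m))
N(-4 - 1*(-3)) + F(20) = sqrt(-2 + 2*(-4 - 1*(-3))) - 15 = sqrt(-2 + 2*(-4 + 3)) - 15 = sqrt(-2 + 2*(-1)) - 15 = sqrt(-2 - 2) - 15 = sqrt(-4) - 15 = 2*I - 15 = -15 + 2*I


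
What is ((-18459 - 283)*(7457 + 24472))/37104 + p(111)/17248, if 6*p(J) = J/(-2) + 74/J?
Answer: -1105867847995/68568192 ≈ -16128.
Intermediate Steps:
p(J) = -J/12 + 37/(3*J) (p(J) = (J/(-2) + 74/J)/6 = (J*(-1/2) + 74/J)/6 = (-J/2 + 74/J)/6 = (74/J - J/2)/6 = -J/12 + 37/(3*J))
((-18459 - 283)*(7457 + 24472))/37104 + p(111)/17248 = ((-18459 - 283)*(7457 + 24472))/37104 + ((1/12)*(148 - 1*111**2)/111)/17248 = -18742*31929*(1/37104) + ((1/12)*(1/111)*(148 - 1*12321))*(1/17248) = -598413318*1/37104 + ((1/12)*(1/111)*(148 - 12321))*(1/17248) = -99735553/6184 + ((1/12)*(1/111)*(-12173))*(1/17248) = -99735553/6184 - 329/36*1/17248 = -99735553/6184 - 47/88704 = -1105867847995/68568192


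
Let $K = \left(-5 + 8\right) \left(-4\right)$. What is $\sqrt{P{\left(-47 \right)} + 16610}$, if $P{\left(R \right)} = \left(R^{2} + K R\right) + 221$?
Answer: $26 \sqrt{29} \approx 140.01$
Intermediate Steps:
$K = -12$ ($K = 3 \left(-4\right) = -12$)
$P{\left(R \right)} = 221 + R^{2} - 12 R$ ($P{\left(R \right)} = \left(R^{2} - 12 R\right) + 221 = 221 + R^{2} - 12 R$)
$\sqrt{P{\left(-47 \right)} + 16610} = \sqrt{\left(221 + \left(-47\right)^{2} - -564\right) + 16610} = \sqrt{\left(221 + 2209 + 564\right) + 16610} = \sqrt{2994 + 16610} = \sqrt{19604} = 26 \sqrt{29}$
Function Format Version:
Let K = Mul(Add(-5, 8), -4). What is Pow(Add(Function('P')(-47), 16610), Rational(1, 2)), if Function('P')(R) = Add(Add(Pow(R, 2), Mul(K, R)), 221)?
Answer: Mul(26, Pow(29, Rational(1, 2))) ≈ 140.01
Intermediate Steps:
K = -12 (K = Mul(3, -4) = -12)
Function('P')(R) = Add(221, Pow(R, 2), Mul(-12, R)) (Function('P')(R) = Add(Add(Pow(R, 2), Mul(-12, R)), 221) = Add(221, Pow(R, 2), Mul(-12, R)))
Pow(Add(Function('P')(-47), 16610), Rational(1, 2)) = Pow(Add(Add(221, Pow(-47, 2), Mul(-12, -47)), 16610), Rational(1, 2)) = Pow(Add(Add(221, 2209, 564), 16610), Rational(1, 2)) = Pow(Add(2994, 16610), Rational(1, 2)) = Pow(19604, Rational(1, 2)) = Mul(26, Pow(29, Rational(1, 2)))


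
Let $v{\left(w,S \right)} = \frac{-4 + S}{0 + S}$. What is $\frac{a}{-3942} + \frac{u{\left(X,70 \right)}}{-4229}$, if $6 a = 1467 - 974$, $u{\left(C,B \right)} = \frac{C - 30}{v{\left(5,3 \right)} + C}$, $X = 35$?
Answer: $- \frac{54296017}{2600632008} \approx -0.020878$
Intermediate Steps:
$v{\left(w,S \right)} = \frac{-4 + S}{S}$
$u{\left(C,B \right)} = \frac{-30 + C}{- \frac{1}{3} + C}$ ($u{\left(C,B \right)} = \frac{C - 30}{\frac{-4 + 3}{3} + C} = \frac{-30 + C}{\frac{1}{3} \left(-1\right) + C} = \frac{-30 + C}{- \frac{1}{3} + C}$)
$a = \frac{493}{6}$ ($a = \frac{1467 - 974}{6} = \frac{1}{6} \cdot 493 = \frac{493}{6} \approx 82.167$)
$\frac{a}{-3942} + \frac{u{\left(X,70 \right)}}{-4229} = \frac{493}{6 \left(-3942\right)} + \frac{3 \frac{1}{-1 + 3 \cdot 35} \left(-30 + 35\right)}{-4229} = \frac{493}{6} \left(- \frac{1}{3942}\right) + 3 \frac{1}{-1 + 105} \cdot 5 \left(- \frac{1}{4229}\right) = - \frac{493}{23652} + 3 \cdot \frac{1}{104} \cdot 5 \left(- \frac{1}{4229}\right) = - \frac{493}{23652} + \frac{15}{104} \left(- \frac{1}{4229}\right) = - \frac{493}{23652} - \frac{15}{439816} = - \frac{54296017}{2600632008}$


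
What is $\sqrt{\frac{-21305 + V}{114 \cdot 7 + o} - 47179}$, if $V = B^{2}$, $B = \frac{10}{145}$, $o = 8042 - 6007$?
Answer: $\frac{4 i \sqrt{19906142755469}}{82157} \approx 217.22 i$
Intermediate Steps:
$o = 2035$ ($o = 8042 - 6007 = 2035$)
$B = \frac{2}{29}$ ($B = 10 \cdot \frac{1}{145} = \frac{2}{29} \approx 0.068966$)
$V = \frac{4}{841}$ ($V = \left(\frac{2}{29}\right)^{2} = \frac{4}{841} \approx 0.0047562$)
$\sqrt{\frac{-21305 + V}{114 \cdot 7 + o} - 47179} = \sqrt{\frac{-21305 + \frac{4}{841}}{114 \cdot 7 + 2035} - 47179} = \sqrt{- \frac{17917501}{841 \left(798 + 2035\right)} - 47179} = \sqrt{- \frac{17917501}{841 \cdot 2833} - 47179} = \sqrt{\left(- \frac{17917501}{841}\right) \frac{1}{2833} - 47179} = \sqrt{- \frac{17917501}{2382553} - 47179} = \sqrt{- \frac{112424385488}{2382553}} = \frac{4 i \sqrt{19906142755469}}{82157}$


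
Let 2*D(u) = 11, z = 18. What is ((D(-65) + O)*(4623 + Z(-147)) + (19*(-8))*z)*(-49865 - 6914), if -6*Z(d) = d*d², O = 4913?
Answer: -596563375721625/4 ≈ -1.4914e+14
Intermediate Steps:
D(u) = 11/2 (D(u) = (½)*11 = 11/2)
Z(d) = -d³/6 (Z(d) = -d*d²/6 = -d³/6)
((D(-65) + O)*(4623 + Z(-147)) + (19*(-8))*z)*(-49865 - 6914) = ((11/2 + 4913)*(4623 - ⅙*(-147)³) + (19*(-8))*18)*(-49865 - 6914) = (9837*(4623 - ⅙*(-3176523))/2 - 152*18)*(-56779) = (9837*(4623 + 1058841/2)/2 - 2736)*(-56779) = ((9837/2)*(1068087/2) - 2736)*(-56779) = (10506771819/4 - 2736)*(-56779) = (10506760875/4)*(-56779) = -596563375721625/4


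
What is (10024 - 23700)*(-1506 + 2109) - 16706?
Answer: -8263334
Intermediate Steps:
(10024 - 23700)*(-1506 + 2109) - 16706 = -13676*603 - 16706 = -8246628 - 16706 = -8263334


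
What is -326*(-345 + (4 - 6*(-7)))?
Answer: 97474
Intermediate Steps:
-326*(-345 + (4 - 6*(-7))) = -326*(-345 + (4 + 42)) = -326*(-345 + 46) = -326*(-299) = 97474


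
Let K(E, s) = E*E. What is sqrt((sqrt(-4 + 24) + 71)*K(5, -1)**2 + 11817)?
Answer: sqrt(56192 + 1250*sqrt(5)) ≈ 242.87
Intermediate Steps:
K(E, s) = E**2
sqrt((sqrt(-4 + 24) + 71)*K(5, -1)**2 + 11817) = sqrt((sqrt(-4 + 24) + 71)*(5**2)**2 + 11817) = sqrt((sqrt(20) + 71)*25**2 + 11817) = sqrt((2*sqrt(5) + 71)*625 + 11817) = sqrt((71 + 2*sqrt(5))*625 + 11817) = sqrt((44375 + 1250*sqrt(5)) + 11817) = sqrt(56192 + 1250*sqrt(5))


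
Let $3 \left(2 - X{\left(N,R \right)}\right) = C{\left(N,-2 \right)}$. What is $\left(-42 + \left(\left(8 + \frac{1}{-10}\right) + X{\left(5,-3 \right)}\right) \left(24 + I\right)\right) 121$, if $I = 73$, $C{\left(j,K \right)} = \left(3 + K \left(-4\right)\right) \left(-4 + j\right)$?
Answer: $\frac{2042359}{30} \approx 68079.0$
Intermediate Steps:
$C{\left(j,K \right)} = \left(-4 + j\right) \left(3 - 4 K\right)$ ($C{\left(j,K \right)} = \left(3 - 4 K\right) \left(-4 + j\right) = \left(-4 + j\right) \left(3 - 4 K\right)$)
$X{\left(N,R \right)} = \frac{50}{3} - \frac{11 N}{3}$ ($X{\left(N,R \right)} = 2 - \frac{-12 + 3 N + 16 \left(-2\right) - - 8 N}{3} = 2 - \frac{-12 + 3 N - 32 + 8 N}{3} = 2 - \frac{-44 + 11 N}{3} = 2 - \left(- \frac{44}{3} + \frac{11 N}{3}\right) = \frac{50}{3} - \frac{11 N}{3}$)
$\left(-42 + \left(\left(8 + \frac{1}{-10}\right) + X{\left(5,-3 \right)}\right) \left(24 + I\right)\right) 121 = \left(-42 + \left(\left(8 + \frac{1}{-10}\right) + \left(\frac{50}{3} - \frac{55}{3}\right)\right) \left(24 + 73\right)\right) 121 = \left(-42 + \left(\left(8 - \frac{1}{10}\right) + \left(\frac{50}{3} - \frac{55}{3}\right)\right) 97\right) 121 = \left(-42 + \left(\frac{79}{10} - \frac{5}{3}\right) 97\right) 121 = \left(-42 + \frac{187}{30} \cdot 97\right) 121 = \left(-42 + \frac{18139}{30}\right) 121 = \frac{16879}{30} \cdot 121 = \frac{2042359}{30}$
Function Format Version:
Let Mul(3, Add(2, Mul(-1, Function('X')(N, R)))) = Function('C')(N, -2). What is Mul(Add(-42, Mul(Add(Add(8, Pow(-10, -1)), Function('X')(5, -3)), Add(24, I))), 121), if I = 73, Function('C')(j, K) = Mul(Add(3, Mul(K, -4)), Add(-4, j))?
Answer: Rational(2042359, 30) ≈ 68079.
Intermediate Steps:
Function('C')(j, K) = Mul(Add(-4, j), Add(3, Mul(-4, K))) (Function('C')(j, K) = Mul(Add(3, Mul(-4, K)), Add(-4, j)) = Mul(Add(-4, j), Add(3, Mul(-4, K))))
Function('X')(N, R) = Add(Rational(50, 3), Mul(Rational(-11, 3), N)) (Function('X')(N, R) = Add(2, Mul(Rational(-1, 3), Add(-12, Mul(3, N), Mul(16, -2), Mul(-4, -2, N)))) = Add(2, Mul(Rational(-1, 3), Add(-12, Mul(3, N), -32, Mul(8, N)))) = Add(2, Mul(Rational(-1, 3), Add(-44, Mul(11, N)))) = Add(2, Add(Rational(44, 3), Mul(Rational(-11, 3), N))) = Add(Rational(50, 3), Mul(Rational(-11, 3), N)))
Mul(Add(-42, Mul(Add(Add(8, Pow(-10, -1)), Function('X')(5, -3)), Add(24, I))), 121) = Mul(Add(-42, Mul(Add(Add(8, Pow(-10, -1)), Add(Rational(50, 3), Mul(Rational(-11, 3), 5))), Add(24, 73))), 121) = Mul(Add(-42, Mul(Add(Add(8, Rational(-1, 10)), Add(Rational(50, 3), Rational(-55, 3))), 97)), 121) = Mul(Add(-42, Mul(Add(Rational(79, 10), Rational(-5, 3)), 97)), 121) = Mul(Add(-42, Mul(Rational(187, 30), 97)), 121) = Mul(Add(-42, Rational(18139, 30)), 121) = Mul(Rational(16879, 30), 121) = Rational(2042359, 30)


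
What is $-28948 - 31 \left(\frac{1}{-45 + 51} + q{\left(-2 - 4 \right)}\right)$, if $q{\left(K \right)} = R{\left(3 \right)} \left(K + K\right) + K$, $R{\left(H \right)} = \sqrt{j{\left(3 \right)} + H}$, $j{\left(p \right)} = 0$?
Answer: $- \frac{172603}{6} + 372 \sqrt{3} \approx -28123.0$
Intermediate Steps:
$R{\left(H \right)} = \sqrt{H}$ ($R{\left(H \right)} = \sqrt{0 + H} = \sqrt{H}$)
$q{\left(K \right)} = K + 2 K \sqrt{3}$ ($q{\left(K \right)} = \sqrt{3} \left(K + K\right) + K = \sqrt{3} \cdot 2 K + K = 2 K \sqrt{3} + K = K + 2 K \sqrt{3}$)
$-28948 - 31 \left(\frac{1}{-45 + 51} + q{\left(-2 - 4 \right)}\right) = -28948 - 31 \left(\frac{1}{-45 + 51} + \left(-2 - 4\right) \left(1 + 2 \sqrt{3}\right)\right) = -28948 - 31 \left(\frac{1}{6} - 6 \left(1 + 2 \sqrt{3}\right)\right) = -28948 - 31 \left(\frac{1}{6} - \left(6 + 12 \sqrt{3}\right)\right) = -28948 - 31 \left(- \frac{35}{6} - 12 \sqrt{3}\right) = -28948 - \left(- \frac{1085}{6} - 372 \sqrt{3}\right) = -28948 + \left(\frac{1085}{6} + 372 \sqrt{3}\right) = - \frac{172603}{6} + 372 \sqrt{3}$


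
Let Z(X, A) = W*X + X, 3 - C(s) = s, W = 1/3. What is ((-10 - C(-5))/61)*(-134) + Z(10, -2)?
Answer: 9676/183 ≈ 52.874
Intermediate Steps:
W = 1/3 ≈ 0.33333
C(s) = 3 - s
Z(X, A) = 4*X/3 (Z(X, A) = X/3 + X = 4*X/3)
((-10 - C(-5))/61)*(-134) + Z(10, -2) = ((-10 - (3 - 1*(-5)))/61)*(-134) + (4/3)*10 = ((-10 - (3 + 5))*(1/61))*(-134) + 40/3 = ((-10 - 1*8)*(1/61))*(-134) + 40/3 = ((-10 - 8)*(1/61))*(-134) + 40/3 = -18*1/61*(-134) + 40/3 = -18/61*(-134) + 40/3 = 2412/61 + 40/3 = 9676/183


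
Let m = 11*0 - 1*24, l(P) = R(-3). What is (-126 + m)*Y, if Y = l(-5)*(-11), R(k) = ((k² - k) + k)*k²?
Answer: 133650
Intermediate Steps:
R(k) = k⁴ (R(k) = k²*k² = k⁴)
l(P) = 81 (l(P) = (-3)⁴ = 81)
m = -24 (m = 0 - 24 = -24)
Y = -891 (Y = 81*(-11) = -891)
(-126 + m)*Y = (-126 - 24)*(-891) = -150*(-891) = 133650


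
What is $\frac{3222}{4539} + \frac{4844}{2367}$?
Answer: $\frac{9871130}{3581271} \approx 2.7563$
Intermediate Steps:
$\frac{3222}{4539} + \frac{4844}{2367} = 3222 \cdot \frac{1}{4539} + 4844 \cdot \frac{1}{2367} = \frac{1074}{1513} + \frac{4844}{2367} = \frac{9871130}{3581271}$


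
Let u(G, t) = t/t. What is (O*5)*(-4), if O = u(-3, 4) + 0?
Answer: -20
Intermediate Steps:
u(G, t) = 1
O = 1 (O = 1 + 0 = 1)
(O*5)*(-4) = (1*5)*(-4) = 5*(-4) = -20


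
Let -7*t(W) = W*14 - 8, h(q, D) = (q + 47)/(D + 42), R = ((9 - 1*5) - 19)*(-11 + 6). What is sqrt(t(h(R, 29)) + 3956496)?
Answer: 2*sqrt(244322388471)/497 ≈ 1989.1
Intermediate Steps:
R = 75 (R = ((9 - 5) - 19)*(-5) = (4 - 19)*(-5) = -15*(-5) = 75)
h(q, D) = (47 + q)/(42 + D)
t(W) = 8/7 - 2*W (t(W) = -(W*14 - 8)/7 = -(14*W - 8)/7 = -(-8 + 14*W)/7 = 8/7 - 2*W)
sqrt(t(h(R, 29)) + 3956496) = sqrt((8/7 - 2*(47 + 75)/(42 + 29)) + 3956496) = sqrt((8/7 - 2*122/71) + 3956496) = sqrt((8/7 - 244/71) + 3956496) = sqrt(-1140/497 + 3956496) = sqrt(1966377372/497) = 2*sqrt(244322388471)/497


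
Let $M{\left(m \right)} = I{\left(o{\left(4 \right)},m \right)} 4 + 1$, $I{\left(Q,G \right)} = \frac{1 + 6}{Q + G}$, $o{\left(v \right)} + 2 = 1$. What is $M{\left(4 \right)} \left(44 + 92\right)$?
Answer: $\frac{4216}{3} \approx 1405.3$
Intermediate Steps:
$o{\left(v \right)} = -1$ ($o{\left(v \right)} = -2 + 1 = -1$)
$I{\left(Q,G \right)} = \frac{7}{G + Q}$
$M{\left(m \right)} = 1 + \frac{28}{-1 + m}$ ($M{\left(m \right)} = \frac{7}{m - 1} \cdot 4 + 1 = \frac{7}{-1 + m} 4 + 1 = \frac{28}{-1 + m} + 1 = 1 + \frac{28}{-1 + m}$)
$M{\left(4 \right)} \left(44 + 92\right) = \frac{27 + 4}{-1 + 4} \left(44 + 92\right) = \frac{1}{3} \cdot 31 \cdot 136 = \frac{31}{3} \cdot 136 = \frac{4216}{3}$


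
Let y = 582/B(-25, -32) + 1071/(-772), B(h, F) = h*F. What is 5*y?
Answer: -50937/15440 ≈ -3.2990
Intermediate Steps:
B(h, F) = F*h
y = -50937/77200 (y = 582/((-32*(-25))) + 1071/(-772) = 582/800 + 1071*(-1/772) = 582*(1/800) - 1071/772 = 291/400 - 1071/772 = -50937/77200 ≈ -0.65981)
5*y = 5*(-50937/77200) = -50937/15440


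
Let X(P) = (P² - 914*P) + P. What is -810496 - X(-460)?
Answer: -1442076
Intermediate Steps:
X(P) = P² - 913*P
-810496 - X(-460) = -810496 - (-460)*(-913 - 460) = -810496 - (-460)*(-1373) = -810496 - 1*631580 = -810496 - 631580 = -1442076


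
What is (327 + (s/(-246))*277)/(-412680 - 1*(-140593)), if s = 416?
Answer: 17395/33466701 ≈ 0.00051977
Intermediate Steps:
(327 + (s/(-246))*277)/(-412680 - 1*(-140593)) = (327 + (416/(-246))*277)/(-412680 - 1*(-140593)) = (327 + (416*(-1/246))*277)/(-412680 + 140593) = (327 - 208/123*277)/(-272087) = (327 - 57616/123)*(-1/272087) = -17395/123*(-1/272087) = 17395/33466701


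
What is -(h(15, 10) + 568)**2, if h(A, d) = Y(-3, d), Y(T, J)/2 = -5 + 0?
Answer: -311364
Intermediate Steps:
Y(T, J) = -10 (Y(T, J) = 2*(-5 + 0) = 2*(-5) = -10)
h(A, d) = -10
-(h(15, 10) + 568)**2 = -(-10 + 568)**2 = -1*558**2 = -1*311364 = -311364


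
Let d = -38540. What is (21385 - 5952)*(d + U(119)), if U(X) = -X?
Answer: -596624347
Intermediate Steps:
(21385 - 5952)*(d + U(119)) = (21385 - 5952)*(-38540 - 1*119) = 15433*(-38540 - 119) = 15433*(-38659) = -596624347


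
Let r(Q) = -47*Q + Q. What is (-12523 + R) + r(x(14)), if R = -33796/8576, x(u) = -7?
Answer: -26167393/2144 ≈ -12205.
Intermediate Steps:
R = -8449/2144 (R = -33796*1/8576 = -8449/2144 ≈ -3.9408)
r(Q) = -46*Q
(-12523 + R) + r(x(14)) = (-12523 - 8449/2144) - 46*(-7) = -26857761/2144 + 322 = -26167393/2144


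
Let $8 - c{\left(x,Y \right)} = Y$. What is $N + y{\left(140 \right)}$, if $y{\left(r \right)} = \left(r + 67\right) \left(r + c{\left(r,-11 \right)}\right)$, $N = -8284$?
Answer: $24629$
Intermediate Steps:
$c{\left(x,Y \right)} = 8 - Y$
$y{\left(r \right)} = \left(19 + r\right) \left(67 + r\right)$ ($y{\left(r \right)} = \left(r + 67\right) \left(r + \left(8 - -11\right)\right) = \left(67 + r\right) \left(r + \left(8 + 11\right)\right) = \left(67 + r\right) \left(r + 19\right) = \left(67 + r\right) \left(19 + r\right) = \left(19 + r\right) \left(67 + r\right)$)
$N + y{\left(140 \right)} = -8284 + \left(1273 + 140^{2} + 86 \cdot 140\right) = -8284 + \left(1273 + 19600 + 12040\right) = -8284 + 32913 = 24629$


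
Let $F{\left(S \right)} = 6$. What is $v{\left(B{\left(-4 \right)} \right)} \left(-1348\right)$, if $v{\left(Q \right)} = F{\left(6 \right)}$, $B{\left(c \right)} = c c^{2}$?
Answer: $-8088$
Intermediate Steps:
$B{\left(c \right)} = c^{3}$
$v{\left(Q \right)} = 6$
$v{\left(B{\left(-4 \right)} \right)} \left(-1348\right) = 6 \left(-1348\right) = -8088$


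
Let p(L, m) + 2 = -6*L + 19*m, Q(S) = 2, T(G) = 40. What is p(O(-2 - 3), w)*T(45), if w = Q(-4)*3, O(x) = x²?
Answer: -1520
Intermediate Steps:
w = 6 (w = 2*3 = 6)
p(L, m) = -2 - 6*L + 19*m (p(L, m) = -2 + (-6*L + 19*m) = -2 - 6*L + 19*m)
p(O(-2 - 3), w)*T(45) = (-2 - 6*(-2 - 3)² + 19*6)*40 = (-2 - 6*(-5)² + 114)*40 = (-2 - 6*25 + 114)*40 = (-2 - 150 + 114)*40 = -38*40 = -1520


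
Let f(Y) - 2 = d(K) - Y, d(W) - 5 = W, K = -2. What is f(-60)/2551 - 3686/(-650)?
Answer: 4722618/829075 ≈ 5.6963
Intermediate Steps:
d(W) = 5 + W
f(Y) = 5 - Y (f(Y) = 2 + ((5 - 2) - Y) = 2 + (3 - Y) = 5 - Y)
f(-60)/2551 - 3686/(-650) = (5 - 1*(-60))/2551 - 3686/(-650) = (5 + 60)*(1/2551) - 3686*(-1/650) = 65*(1/2551) + 1843/325 = 65/2551 + 1843/325 = 4722618/829075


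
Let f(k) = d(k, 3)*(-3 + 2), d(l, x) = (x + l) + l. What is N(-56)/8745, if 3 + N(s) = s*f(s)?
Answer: -6107/8745 ≈ -0.69834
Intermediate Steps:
d(l, x) = x + 2*l (d(l, x) = (l + x) + l = x + 2*l)
f(k) = -3 - 2*k (f(k) = (3 + 2*k)*(-3 + 2) = (3 + 2*k)*(-1) = -3 - 2*k)
N(s) = -3 + s*(-3 - 2*s)
N(-56)/8745 = (-3 - 1*(-56)*(3 + 2*(-56)))/8745 = (-3 - 1*(-56)*(3 - 112))*(1/8745) = (-3 - 1*(-56)*(-109))*(1/8745) = (-3 - 6104)*(1/8745) = -6107*1/8745 = -6107/8745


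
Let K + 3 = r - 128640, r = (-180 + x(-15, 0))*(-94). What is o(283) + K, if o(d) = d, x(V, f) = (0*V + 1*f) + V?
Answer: -110030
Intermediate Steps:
x(V, f) = V + f (x(V, f) = (0 + f) + V = f + V = V + f)
r = 18330 (r = (-180 + (-15 + 0))*(-94) = (-180 - 15)*(-94) = -195*(-94) = 18330)
K = -110313 (K = -3 + (18330 - 128640) = -3 - 110310 = -110313)
o(283) + K = 283 - 110313 = -110030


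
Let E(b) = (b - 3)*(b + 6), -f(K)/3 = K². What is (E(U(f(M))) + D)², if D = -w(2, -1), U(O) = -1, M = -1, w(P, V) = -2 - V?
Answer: 361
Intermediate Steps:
f(K) = -3*K²
E(b) = (-3 + b)*(6 + b)
D = 1 (D = -(-2 - 1*(-1)) = -(-2 + 1) = -1*(-1) = 1)
(E(U(f(M))) + D)² = ((-18 + (-1)² + 3*(-1)) + 1)² = ((-18 + 1 - 3) + 1)² = (-20 + 1)² = (-19)² = 361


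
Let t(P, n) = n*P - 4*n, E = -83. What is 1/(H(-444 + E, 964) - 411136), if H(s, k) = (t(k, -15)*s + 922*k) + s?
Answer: 1/8065945 ≈ 1.2398e-7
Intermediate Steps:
t(P, n) = -4*n + P*n (t(P, n) = P*n - 4*n = -4*n + P*n)
H(s, k) = s + 922*k + s*(60 - 15*k) (H(s, k) = ((-15*(-4 + k))*s + 922*k) + s = ((60 - 15*k)*s + 922*k) + s = (s*(60 - 15*k) + 922*k) + s = (922*k + s*(60 - 15*k)) + s = s + 922*k + s*(60 - 15*k))
1/(H(-444 + E, 964) - 411136) = 1/(((-444 - 83) + 922*964 + 15*(-444 - 83)*(4 - 1*964)) - 411136) = 1/((-527 + 888808 + 15*(-527)*(4 - 964)) - 411136) = 1/((-527 + 888808 + 15*(-527)*(-960)) - 411136) = 1/((-527 + 888808 + 7588800) - 411136) = 1/(8477081 - 411136) = 1/8065945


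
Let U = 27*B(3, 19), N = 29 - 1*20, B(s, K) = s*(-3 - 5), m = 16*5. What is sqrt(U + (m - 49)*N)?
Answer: 3*I*sqrt(41) ≈ 19.209*I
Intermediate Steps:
m = 80
B(s, K) = -8*s (B(s, K) = s*(-8) = -8*s)
N = 9 (N = 29 - 20 = 9)
U = -648 (U = 27*(-8*3) = 27*(-24) = -648)
sqrt(U + (m - 49)*N) = sqrt(-648 + (80 - 49)*9) = sqrt(-648 + 31*9) = sqrt(-648 + 279) = sqrt(-369) = 3*I*sqrt(41)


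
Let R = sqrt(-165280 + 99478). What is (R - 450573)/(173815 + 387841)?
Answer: -450573/561656 + I*sqrt(65802)/561656 ≈ -0.80222 + 0.00045672*I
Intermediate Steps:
R = I*sqrt(65802) (R = sqrt(-65802) = I*sqrt(65802) ≈ 256.52*I)
(R - 450573)/(173815 + 387841) = (I*sqrt(65802) - 450573)/(173815 + 387841) = (-450573 + I*sqrt(65802))/561656 = (-450573 + I*sqrt(65802))*(1/561656) = -450573/561656 + I*sqrt(65802)/561656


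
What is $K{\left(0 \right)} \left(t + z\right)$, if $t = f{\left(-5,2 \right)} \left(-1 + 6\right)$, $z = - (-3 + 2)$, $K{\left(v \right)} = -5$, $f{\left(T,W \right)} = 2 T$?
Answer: $245$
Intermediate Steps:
$z = 1$ ($z = \left(-1\right) \left(-1\right) = 1$)
$t = -50$ ($t = 2 \left(-5\right) \left(-1 + 6\right) = \left(-10\right) 5 = -50$)
$K{\left(0 \right)} \left(t + z\right) = - 5 \left(-50 + 1\right) = \left(-5\right) \left(-49\right) = 245$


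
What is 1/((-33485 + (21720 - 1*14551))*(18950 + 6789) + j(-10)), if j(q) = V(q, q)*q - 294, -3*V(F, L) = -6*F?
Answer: -1/677347618 ≈ -1.4763e-9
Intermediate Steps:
V(F, L) = 2*F (V(F, L) = -(-2)*F = 2*F)
j(q) = -294 + 2*q² (j(q) = (2*q)*q - 294 = 2*q² - 294 = -294 + 2*q²)
1/((-33485 + (21720 - 1*14551))*(18950 + 6789) + j(-10)) = 1/((-33485 + (21720 - 1*14551))*(18950 + 6789) + (-294 + 2*(-10)²)) = 1/((-33485 + (21720 - 14551))*25739 + (-294 + 2*100)) = 1/((-33485 + 7169)*25739 + (-294 + 200)) = 1/(-26316*25739 - 94) = 1/(-677347524 - 94) = 1/(-677347618) = -1/677347618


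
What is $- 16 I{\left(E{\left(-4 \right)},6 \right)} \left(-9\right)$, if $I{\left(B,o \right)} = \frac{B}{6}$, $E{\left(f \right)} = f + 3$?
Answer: $-24$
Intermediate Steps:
$E{\left(f \right)} = 3 + f$
$I{\left(B,o \right)} = \frac{B}{6}$ ($I{\left(B,o \right)} = B \frac{1}{6} = \frac{B}{6}$)
$- 16 I{\left(E{\left(-4 \right)},6 \right)} \left(-9\right) = - 16 \frac{3 - 4}{6} \left(-9\right) = - 16 \cdot \frac{1}{6} \left(-1\right) \left(-9\right) = \left(-16\right) \left(- \frac{1}{6}\right) \left(-9\right) = \frac{8}{3} \left(-9\right) = -24$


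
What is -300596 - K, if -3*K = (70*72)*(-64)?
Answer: -408116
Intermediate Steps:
K = 107520 (K = -70*72*(-64)/3 = -1680*(-64) = -⅓*(-322560) = 107520)
-300596 - K = -300596 - 1*107520 = -300596 - 107520 = -408116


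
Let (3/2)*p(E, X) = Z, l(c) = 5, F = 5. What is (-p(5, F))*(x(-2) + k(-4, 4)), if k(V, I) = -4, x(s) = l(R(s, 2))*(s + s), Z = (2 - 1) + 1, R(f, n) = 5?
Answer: 32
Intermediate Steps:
Z = 2 (Z = 1 + 1 = 2)
p(E, X) = 4/3 (p(E, X) = (2/3)*2 = 4/3)
x(s) = 10*s (x(s) = 5*(s + s) = 5*(2*s) = 10*s)
(-p(5, F))*(x(-2) + k(-4, 4)) = (-1*4/3)*(10*(-2) - 4) = -4*(-20 - 4)/3 = -4/3*(-24) = 32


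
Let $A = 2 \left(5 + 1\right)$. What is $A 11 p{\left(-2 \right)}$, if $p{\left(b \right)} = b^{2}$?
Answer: $528$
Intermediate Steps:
$A = 12$ ($A = 2 \cdot 6 = 12$)
$A 11 p{\left(-2 \right)} = 12 \cdot 11 \left(-2\right)^{2} = 132 \cdot 4 = 528$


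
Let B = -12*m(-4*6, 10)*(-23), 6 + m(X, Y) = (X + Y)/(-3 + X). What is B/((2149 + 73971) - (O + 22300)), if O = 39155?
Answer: -13616/131985 ≈ -0.10316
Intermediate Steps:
m(X, Y) = -6 + (X + Y)/(-3 + X)
B = -13616/9 (B = -12*(18 + 10 - (-20)*6)/(-3 - 4*6)*(-23) = -12*(18 + 10 - 5*(-24))/(-3 - 24)*(-23) = -12*(18 + 10 + 120)/(-27)*(-23) = -(-4)*148/9*(-23) = -12*(-148/27)*(-23) = (592/9)*(-23) = -13616/9 ≈ -1512.9)
B/((2149 + 73971) - (O + 22300)) = -13616/(9*((2149 + 73971) - (39155 + 22300))) = -13616/(9*(76120 - 1*61455)) = -13616/(9*(76120 - 61455)) = -13616/9/14665 = -13616/9*1/14665 = -13616/131985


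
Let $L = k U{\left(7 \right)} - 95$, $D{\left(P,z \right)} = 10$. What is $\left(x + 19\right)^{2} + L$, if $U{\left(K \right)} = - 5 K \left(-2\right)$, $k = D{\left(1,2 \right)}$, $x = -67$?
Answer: $2909$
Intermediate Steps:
$k = 10$
$U{\left(K \right)} = 10 K$
$L = 605$ ($L = 10 \cdot 10 \cdot 7 - 95 = 10 \cdot 70 - 95 = 700 - 95 = 605$)
$\left(x + 19\right)^{2} + L = \left(-67 + 19\right)^{2} + 605 = \left(-48\right)^{2} + 605 = 2304 + 605 = 2909$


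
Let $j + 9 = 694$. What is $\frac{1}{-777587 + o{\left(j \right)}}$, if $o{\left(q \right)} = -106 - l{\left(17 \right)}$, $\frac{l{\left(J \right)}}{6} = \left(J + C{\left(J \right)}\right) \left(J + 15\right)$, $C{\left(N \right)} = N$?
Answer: $- \frac{1}{784221} \approx -1.2752 \cdot 10^{-6}$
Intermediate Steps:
$j = 685$ ($j = -9 + 694 = 685$)
$l{\left(J \right)} = 12 J \left(15 + J\right)$ ($l{\left(J \right)} = 6 \left(J + J\right) \left(J + 15\right) = 6 \cdot 2 J \left(15 + J\right) = 12 J \left(15 + J\right)$)
$o{\left(q \right)} = -6634$ ($o{\left(q \right)} = -106 - 12 \cdot 17 \left(15 + 17\right) = -106 - 12 \cdot 17 \cdot 32 = -106 - 6528 = -6634$)
$\frac{1}{-777587 + o{\left(j \right)}} = \frac{1}{-777587 - 6634} = \frac{1}{-784221} = - \frac{1}{784221}$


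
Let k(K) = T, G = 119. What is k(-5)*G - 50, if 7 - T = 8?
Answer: -169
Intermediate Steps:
T = -1 (T = 7 - 1*8 = 7 - 8 = -1)
k(K) = -1
k(-5)*G - 50 = -1*119 - 50 = -119 - 50 = -169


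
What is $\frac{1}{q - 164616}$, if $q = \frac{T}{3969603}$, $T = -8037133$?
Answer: $- \frac{3969603}{653468204581} \approx -6.0747 \cdot 10^{-6}$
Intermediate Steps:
$q = - \frac{8037133}{3969603} \approx -2.0247$
$\frac{1}{q - 164616} = \frac{1}{- \frac{8037133}{3969603} - 164616} = \frac{1}{- \frac{653468204581}{3969603}} = - \frac{3969603}{653468204581}$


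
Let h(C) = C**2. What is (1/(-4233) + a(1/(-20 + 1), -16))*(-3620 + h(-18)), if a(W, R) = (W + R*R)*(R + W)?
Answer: 20693769406976/1528113 ≈ 1.3542e+7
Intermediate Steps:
a(W, R) = (R + W)*(W + R**2) (a(W, R) = (W + R**2)*(R + W) = (R + W)*(W + R**2))
(1/(-4233) + a(1/(-20 + 1), -16))*(-3620 + h(-18)) = (1/(-4233) + ((-16)**3 + (1/(-20 + 1))**2 - 16/(-20 + 1) + (-16)**2/(-20 + 1)))*(-3620 + (-18)**2) = (-1/4233 + (-4096 + (1/(-19))**2 - 16/(-19) + 256/(-19)))*(-3620 + 324) = (-1/4233 + (-4096 + (-1/19)**2 - 16*(-1/19) - 1/19*256))*(-3296) = (-1/4233 + (-4096 + 1/361 + 16/19 - 256/19))*(-3296) = (-1/4233 - 1483215/361)*(-3296) = -6278449456/1528113*(-3296) = 20693769406976/1528113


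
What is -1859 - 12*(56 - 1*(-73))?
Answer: -3407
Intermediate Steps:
-1859 - 12*(56 - 1*(-73)) = -1859 - 12*(56 + 73) = -1859 - 12*129 = -1859 - 1548 = -3407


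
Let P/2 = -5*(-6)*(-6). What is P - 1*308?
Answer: -668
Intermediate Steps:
P = -360 (P = 2*(-5*(-6)*(-6)) = 2*(30*(-6)) = 2*(-180) = -360)
P - 1*308 = -360 - 1*308 = -360 - 308 = -668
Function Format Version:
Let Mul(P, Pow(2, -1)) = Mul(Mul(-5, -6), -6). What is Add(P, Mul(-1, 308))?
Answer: -668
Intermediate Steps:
P = -360 (P = Mul(2, Mul(Mul(-5, -6), -6)) = Mul(2, Mul(30, -6)) = Mul(2, -180) = -360)
Add(P, Mul(-1, 308)) = Add(-360, Mul(-1, 308)) = Add(-360, -308) = -668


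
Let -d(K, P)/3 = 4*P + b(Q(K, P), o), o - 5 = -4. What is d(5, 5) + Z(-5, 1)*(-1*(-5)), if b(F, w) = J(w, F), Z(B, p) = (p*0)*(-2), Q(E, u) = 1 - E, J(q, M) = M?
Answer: -48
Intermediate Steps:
o = 1 (o = 5 - 4 = 1)
Z(B, p) = 0 (Z(B, p) = 0*(-2) = 0)
b(F, w) = F
d(K, P) = -3 - 12*P + 3*K (d(K, P) = -3*(4*P + (1 - K)) = -3*(1 - K + 4*P) = -3 - 12*P + 3*K)
d(5, 5) + Z(-5, 1)*(-1*(-5)) = (-3 - 12*5 + 3*5) + 0*(-1*(-5)) = (-3 - 60 + 15) + 0*5 = -48 + 0 = -48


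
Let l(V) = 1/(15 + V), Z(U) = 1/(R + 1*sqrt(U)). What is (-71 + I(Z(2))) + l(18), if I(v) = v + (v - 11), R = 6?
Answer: -45787/561 - sqrt(2)/17 ≈ -81.700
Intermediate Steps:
Z(U) = 1/(6 + sqrt(U)) (Z(U) = 1/(6 + 1*sqrt(U)) = 1/(6 + sqrt(U)))
I(v) = -11 + 2*v (I(v) = v + (-11 + v) = -11 + 2*v)
(-71 + I(Z(2))) + l(18) = (-71 + (-11 + 2/(6 + sqrt(2)))) + 1/(15 + 18) = (-82 + 2/(6 + sqrt(2))) + 1/33 = -2705/33 + 2/(6 + sqrt(2))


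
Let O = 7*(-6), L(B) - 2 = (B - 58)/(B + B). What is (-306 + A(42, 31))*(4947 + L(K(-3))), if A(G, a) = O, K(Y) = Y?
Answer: -1725790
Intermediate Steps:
L(B) = 2 + (-58 + B)/(2*B) (L(B) = 2 + (B - 58)/(B + B) = 2 + (-58 + B)/((2*B)) = 2 + (-58 + B)*(1/(2*B)) = 2 + (-58 + B)/(2*B))
O = -42
A(G, a) = -42
(-306 + A(42, 31))*(4947 + L(K(-3))) = (-306 - 42)*(4947 + (5/2 - 29/(-3))) = -348*(4947 + (5/2 - 29*(-⅓))) = -348*(4947 + (5/2 + 29/3)) = -348*(4947 + 73/6) = -348*29755/6 = -1725790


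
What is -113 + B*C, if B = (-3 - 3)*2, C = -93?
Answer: 1003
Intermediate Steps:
B = -12 (B = -6*2 = -12)
-113 + B*C = -113 - 12*(-93) = -113 + 1116 = 1003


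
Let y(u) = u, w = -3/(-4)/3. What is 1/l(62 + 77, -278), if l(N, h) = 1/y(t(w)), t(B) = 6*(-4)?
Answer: -24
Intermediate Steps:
w = ¼ (w = -3*(-¼)*(⅓) = (¾)*(⅓) = ¼ ≈ 0.25000)
t(B) = -24
l(N, h) = -1/24 (l(N, h) = 1/(-24) = -1/24)
1/l(62 + 77, -278) = 1/(-1/24) = -24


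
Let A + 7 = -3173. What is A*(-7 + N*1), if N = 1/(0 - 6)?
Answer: 22790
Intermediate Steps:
A = -3180 (A = -7 - 3173 = -3180)
N = -⅙ (N = 1/(-6) = -⅙ ≈ -0.16667)
A*(-7 + N*1) = -3180*(-7 - ⅙*1) = -3180*(-7 - ⅙) = -3180*(-43/6) = 22790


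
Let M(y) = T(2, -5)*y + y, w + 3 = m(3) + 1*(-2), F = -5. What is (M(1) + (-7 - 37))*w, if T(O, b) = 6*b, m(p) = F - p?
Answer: 949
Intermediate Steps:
m(p) = -5 - p
w = -13 (w = -3 + ((-5 - 1*3) + 1*(-2)) = -3 + ((-5 - 3) - 2) = -3 + (-8 - 2) = -3 - 10 = -13)
M(y) = -29*y (M(y) = (6*(-5))*y + y = -30*y + y = -29*y)
(M(1) + (-7 - 37))*w = (-29*1 + (-7 - 37))*(-13) = (-29 - 44)*(-13) = -73*(-13) = 949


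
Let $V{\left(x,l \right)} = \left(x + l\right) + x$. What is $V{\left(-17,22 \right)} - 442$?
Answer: $-454$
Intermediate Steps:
$V{\left(x,l \right)} = l + 2 x$ ($V{\left(x,l \right)} = \left(l + x\right) + x = l + 2 x$)
$V{\left(-17,22 \right)} - 442 = \left(22 + 2 \left(-17\right)\right) - 442 = \left(22 - 34\right) - 442 = -12 - 442 = -454$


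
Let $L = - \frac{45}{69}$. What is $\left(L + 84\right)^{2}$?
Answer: $\frac{3674889}{529} \approx 6946.9$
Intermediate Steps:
$L = - \frac{15}{23}$ ($L = \left(-45\right) \frac{1}{69} = - \frac{15}{23} \approx -0.65217$)
$\left(L + 84\right)^{2} = \left(- \frac{15}{23} + 84\right)^{2} = \left(\frac{1917}{23}\right)^{2} = \frac{3674889}{529}$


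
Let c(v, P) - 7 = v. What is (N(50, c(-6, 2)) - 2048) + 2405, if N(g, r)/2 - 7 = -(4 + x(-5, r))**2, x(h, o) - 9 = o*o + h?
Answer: 209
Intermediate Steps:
x(h, o) = 9 + h + o**2 (x(h, o) = 9 + (o*o + h) = 9 + (o**2 + h) = 9 + (h + o**2) = 9 + h + o**2)
c(v, P) = 7 + v
N(g, r) = 14 - 2*(8 + r**2)**2 (N(g, r) = 14 + 2*(-(4 + (9 - 5 + r**2))**2) = 14 + 2*(-(4 + (4 + r**2))**2) = 14 + 2*(-(8 + r**2)**2) = 14 - 2*(8 + r**2)**2)
(N(50, c(-6, 2)) - 2048) + 2405 = ((14 - 2*(8 + (7 - 6)**2)**2) - 2048) + 2405 = ((14 - 2*(8 + 1**2)**2) - 2048) + 2405 = ((14 - 2*(8 + 1)**2) - 2048) + 2405 = ((14 - 2*9**2) - 2048) + 2405 = ((14 - 2*81) - 2048) + 2405 = ((14 - 162) - 2048) + 2405 = (-148 - 2048) + 2405 = -2196 + 2405 = 209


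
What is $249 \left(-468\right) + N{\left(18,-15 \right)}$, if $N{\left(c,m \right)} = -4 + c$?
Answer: $-116518$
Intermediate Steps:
$249 \left(-468\right) + N{\left(18,-15 \right)} = 249 \left(-468\right) + \left(-4 + 18\right) = -116532 + 14 = -116518$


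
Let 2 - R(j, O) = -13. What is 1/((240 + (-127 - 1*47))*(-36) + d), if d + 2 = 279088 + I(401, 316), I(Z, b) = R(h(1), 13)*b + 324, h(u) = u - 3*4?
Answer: 1/281774 ≈ 3.5489e-6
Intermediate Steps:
h(u) = -12 + u (h(u) = u - 12 = -12 + u)
R(j, O) = 15 (R(j, O) = 2 - 1*(-13) = 2 + 13 = 15)
I(Z, b) = 324 + 15*b (I(Z, b) = 15*b + 324 = 324 + 15*b)
d = 284150 (d = -2 + (279088 + (324 + 15*316)) = -2 + (279088 + (324 + 4740)) = -2 + (279088 + 5064) = -2 + 284152 = 284150)
1/((240 + (-127 - 1*47))*(-36) + d) = 1/((240 + (-127 - 1*47))*(-36) + 284150) = 1/((240 + (-127 - 47))*(-36) + 284150) = 1/((240 - 174)*(-36) + 284150) = 1/(66*(-36) + 284150) = 1/(-2376 + 284150) = 1/281774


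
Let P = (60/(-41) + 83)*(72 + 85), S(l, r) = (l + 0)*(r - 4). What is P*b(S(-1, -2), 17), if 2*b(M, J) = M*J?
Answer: 26767401/41 ≈ 6.5286e+5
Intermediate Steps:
S(l, r) = l*(-4 + r)
b(M, J) = J*M/2 (b(M, J) = (M*J)/2 = (J*M)/2 = J*M/2)
P = 524851/41 (P = (60*(-1/41) + 83)*157 = (-60/41 + 83)*157 = (3343/41)*157 = 524851/41 ≈ 12801.)
P*b(S(-1, -2), 17) = 524851*((½)*17*(-(-4 - 2)))/41 = 524851*((½)*17*(-1*(-6)))/41 = 524851*((½)*17*6)/41 = (524851/41)*51 = 26767401/41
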